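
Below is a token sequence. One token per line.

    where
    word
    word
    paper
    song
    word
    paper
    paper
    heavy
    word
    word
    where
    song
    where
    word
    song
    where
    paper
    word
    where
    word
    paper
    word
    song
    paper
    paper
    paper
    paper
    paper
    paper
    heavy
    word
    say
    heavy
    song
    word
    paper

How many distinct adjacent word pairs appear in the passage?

18

37 tokens → 36 bigram windows in total.
Repeated bigrams (each contributes count−1 duplicates):
  paper paper: 6
  word paper: 4
  where word: 3
  heavy word: 2
  paper heavy: 2
  paper word: 2
  song where: 2
  song word: 2
  … (3 more repeated)
18 duplicate windows → 36 − 18 = 18 distinct.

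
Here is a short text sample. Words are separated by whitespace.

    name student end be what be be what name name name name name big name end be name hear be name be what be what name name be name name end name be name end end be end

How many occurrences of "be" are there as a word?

10

Scanning the 38 tokens for "be":
  position 4: be
  position 6: be
  position 7: be
  position 17: be
  position 20: be
  position 22: be
  position 24: be
  position 28: be
  position 33: be
  position 37: be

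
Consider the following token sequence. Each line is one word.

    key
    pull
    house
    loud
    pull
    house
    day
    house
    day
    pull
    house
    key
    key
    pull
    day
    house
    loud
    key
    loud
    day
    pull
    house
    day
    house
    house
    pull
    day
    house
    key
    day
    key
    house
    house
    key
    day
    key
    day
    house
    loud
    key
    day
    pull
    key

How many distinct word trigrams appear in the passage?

33

43 tokens → 41 trigram windows in total.
Repeated trigrams (each contributes count−1 duplicates):
  day house loud: 2
  day pull house: 2
  house day house: 2
  house key day: 2
  house loud key: 2
  key day key: 2
  pull day house: 2
  pull house day: 2
8 duplicate windows → 41 − 8 = 33 distinct.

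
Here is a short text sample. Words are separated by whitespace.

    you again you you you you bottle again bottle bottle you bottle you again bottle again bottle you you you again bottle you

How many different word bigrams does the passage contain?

8

23 tokens → 22 bigram windows in total.
Repeated bigrams (each contributes count−1 duplicates):
  you you: 5
  again bottle: 4
  bottle you: 4
  you again: 3
  bottle again: 2
  you bottle: 2
14 duplicate windows → 22 − 14 = 8 distinct.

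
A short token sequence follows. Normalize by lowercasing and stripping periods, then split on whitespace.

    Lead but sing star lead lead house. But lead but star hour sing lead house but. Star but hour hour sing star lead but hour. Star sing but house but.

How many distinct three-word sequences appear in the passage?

30 tokens → 28 trigram windows in total.
Repeated trigrams (each contributes count−1 duplicates):
  lead house but: 2
  sing star lead: 2
2 duplicate windows → 28 − 2 = 26 distinct.

26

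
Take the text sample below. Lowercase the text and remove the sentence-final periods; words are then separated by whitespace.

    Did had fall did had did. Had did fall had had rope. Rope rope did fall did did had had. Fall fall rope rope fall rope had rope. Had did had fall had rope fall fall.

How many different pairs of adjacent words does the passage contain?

36 tokens → 35 bigram windows in total.
Repeated bigrams (each contributes count−1 duplicates):
  did had: 5
  had did: 3
  had fall: 3
  had rope: 3
  rope rope: 3
  did fall: 2
  fall did: 2
  fall fall: 2
  … (5 more repeated)
20 duplicate windows → 35 − 20 = 15 distinct.

15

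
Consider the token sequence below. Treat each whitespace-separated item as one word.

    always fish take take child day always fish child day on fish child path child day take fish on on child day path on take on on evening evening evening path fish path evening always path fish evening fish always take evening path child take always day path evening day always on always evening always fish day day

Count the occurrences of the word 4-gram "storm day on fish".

Scanning the 55 overlapping 4-gram windows for "storm day on fish":
  (none found)

0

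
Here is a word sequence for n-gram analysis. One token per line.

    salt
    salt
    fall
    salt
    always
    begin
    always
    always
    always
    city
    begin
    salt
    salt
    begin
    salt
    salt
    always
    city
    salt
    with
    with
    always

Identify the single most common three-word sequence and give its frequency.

Trigram frequencies (highest first):
  begin salt salt: 2
  salt salt fall: 1
  salt fall salt: 1
  fall salt always: 1
  salt always begin: 1
  always begin always: 1
  … (13 more, each ≤ 1)

"begin salt salt", 2 times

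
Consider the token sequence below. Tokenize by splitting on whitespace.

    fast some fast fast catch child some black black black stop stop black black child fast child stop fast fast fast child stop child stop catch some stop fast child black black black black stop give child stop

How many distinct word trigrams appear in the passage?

32

38 tokens → 36 trigram windows in total.
Repeated trigrams (each contributes count−1 duplicates):
  black black black: 3
  black black stop: 2
  fast child stop: 2
4 duplicate windows → 36 − 4 = 32 distinct.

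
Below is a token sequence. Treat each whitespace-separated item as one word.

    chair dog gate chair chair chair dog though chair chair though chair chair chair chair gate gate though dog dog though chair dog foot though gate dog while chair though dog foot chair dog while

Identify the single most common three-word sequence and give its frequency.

Trigram frequencies (highest first):
  chair chair chair: 3
  dog though chair: 2
  though chair chair: 2
  chair dog gate: 1
  dog gate chair: 1
  gate chair chair: 1
  … (23 more, each ≤ 1)

"chair chair chair", 3 times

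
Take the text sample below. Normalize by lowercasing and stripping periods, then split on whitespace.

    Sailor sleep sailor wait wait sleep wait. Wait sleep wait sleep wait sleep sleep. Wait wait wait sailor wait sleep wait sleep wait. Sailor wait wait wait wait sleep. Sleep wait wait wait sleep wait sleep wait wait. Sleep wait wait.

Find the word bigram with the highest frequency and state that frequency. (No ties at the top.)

Bigram frequencies (highest first):
  wait wait: 11
  wait sleep: 10
  sleep wait: 10
  sailor wait: 3
  sleep sleep: 2
  wait sailor: 2
  … (2 more, each ≤ 1)

"wait wait", 11 times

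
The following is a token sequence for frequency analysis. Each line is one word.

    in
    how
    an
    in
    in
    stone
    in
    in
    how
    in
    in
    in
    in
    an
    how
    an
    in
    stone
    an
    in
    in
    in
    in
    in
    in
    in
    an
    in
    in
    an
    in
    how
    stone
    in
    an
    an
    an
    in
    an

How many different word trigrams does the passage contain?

25

39 tokens → 37 trigram windows in total.
Repeated trigrams (each contributes count−1 duplicates):
  in in in: 7
  an in in: 3
  in in an: 3
  how an in: 2
  in an in: 2
12 duplicate windows → 37 − 12 = 25 distinct.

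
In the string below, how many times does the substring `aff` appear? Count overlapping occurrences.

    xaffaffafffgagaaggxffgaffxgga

4

Sliding a length-3 window over the 29 characters (27 positions):
  position 2–4: aff
  position 5–7: aff
  position 8–10: aff
  position 23–25: aff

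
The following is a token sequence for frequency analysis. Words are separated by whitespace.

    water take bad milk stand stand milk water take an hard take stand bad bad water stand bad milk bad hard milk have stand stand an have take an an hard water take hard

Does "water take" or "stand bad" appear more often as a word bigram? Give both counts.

"water take" (3 vs 2)

"water take": 3 occurrences
"stand bad": 2 occurrences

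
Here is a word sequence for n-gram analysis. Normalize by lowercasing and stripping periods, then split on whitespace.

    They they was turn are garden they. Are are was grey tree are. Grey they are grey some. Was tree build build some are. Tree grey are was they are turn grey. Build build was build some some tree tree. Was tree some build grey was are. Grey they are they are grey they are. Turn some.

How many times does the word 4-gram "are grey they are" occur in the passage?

3

Scanning the 54 overlapping 4-gram windows for "are grey they are":
  position 13–16: are grey they are
  position 47–50: are grey they are
  position 52–55: are grey they are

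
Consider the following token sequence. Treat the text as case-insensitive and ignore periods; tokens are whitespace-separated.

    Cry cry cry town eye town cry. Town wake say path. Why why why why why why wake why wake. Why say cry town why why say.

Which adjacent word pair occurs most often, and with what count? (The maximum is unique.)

Bigram frequencies (highest first):
  why why: 6
  cry town: 3
  cry cry: 2
  why wake: 2
  wake why: 2
  why say: 2
  … (9 more, each ≤ 1)

"why why", 6 times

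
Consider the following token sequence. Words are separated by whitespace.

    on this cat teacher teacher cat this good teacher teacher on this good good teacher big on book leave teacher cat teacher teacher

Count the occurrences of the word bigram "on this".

Scanning the 22 overlapping bigram windows for "on this":
  position 1–2: on this
  position 11–12: on this

2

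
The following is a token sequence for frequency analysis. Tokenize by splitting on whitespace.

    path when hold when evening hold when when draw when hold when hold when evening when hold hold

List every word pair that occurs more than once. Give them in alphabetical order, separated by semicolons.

hold when; when evening; when hold

Bigram counts meeting the condition (more than once):
  hold when: 4
  when evening: 2
  when hold: 4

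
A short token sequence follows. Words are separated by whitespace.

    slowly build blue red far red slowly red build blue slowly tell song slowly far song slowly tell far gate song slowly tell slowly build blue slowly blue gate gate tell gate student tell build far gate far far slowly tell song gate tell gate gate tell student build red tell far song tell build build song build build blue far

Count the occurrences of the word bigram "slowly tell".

Scanning the 60 overlapping bigram windows for "slowly tell":
  position 11–12: slowly tell
  position 17–18: slowly tell
  position 22–23: slowly tell
  position 40–41: slowly tell

4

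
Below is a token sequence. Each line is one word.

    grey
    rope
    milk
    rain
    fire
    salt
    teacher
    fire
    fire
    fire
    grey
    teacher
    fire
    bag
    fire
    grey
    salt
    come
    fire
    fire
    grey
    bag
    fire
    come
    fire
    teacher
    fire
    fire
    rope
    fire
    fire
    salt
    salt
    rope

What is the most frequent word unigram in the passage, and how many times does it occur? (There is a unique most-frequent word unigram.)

"fire", 14 times

Unigram frequencies (highest first):
  fire: 14
  grey: 4
  salt: 4
  rope: 3
  teacher: 3
  bag: 2
  … (3 more, each ≤ 2)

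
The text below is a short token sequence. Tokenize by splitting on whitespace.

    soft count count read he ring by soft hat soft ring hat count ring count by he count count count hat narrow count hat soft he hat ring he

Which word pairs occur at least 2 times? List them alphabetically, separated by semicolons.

Bigram counts meeting the condition (at least 2 times):
  count count: 3
  count hat: 2
  hat soft: 2

count count; count hat; hat soft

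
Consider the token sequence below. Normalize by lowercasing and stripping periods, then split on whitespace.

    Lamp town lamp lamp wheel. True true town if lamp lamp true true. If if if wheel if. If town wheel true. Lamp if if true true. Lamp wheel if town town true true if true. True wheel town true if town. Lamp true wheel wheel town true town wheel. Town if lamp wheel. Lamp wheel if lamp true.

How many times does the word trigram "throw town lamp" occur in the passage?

Scanning the 57 overlapping trigram windows for "throw town lamp":
  (none found)

0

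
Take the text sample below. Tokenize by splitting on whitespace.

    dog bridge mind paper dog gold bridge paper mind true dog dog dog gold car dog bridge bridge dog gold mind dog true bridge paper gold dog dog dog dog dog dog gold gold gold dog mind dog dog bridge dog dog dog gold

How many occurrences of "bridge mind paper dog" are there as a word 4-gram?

Scanning the 41 overlapping 4-gram windows for "bridge mind paper dog":
  position 2–5: bridge mind paper dog

1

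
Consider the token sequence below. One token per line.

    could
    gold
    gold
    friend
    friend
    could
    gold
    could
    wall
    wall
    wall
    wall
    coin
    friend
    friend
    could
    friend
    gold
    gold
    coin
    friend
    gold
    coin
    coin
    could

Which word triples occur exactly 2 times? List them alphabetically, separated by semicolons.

friend friend could; wall wall wall

Trigram counts meeting the condition (exactly 2 times):
  friend friend could: 2
  wall wall wall: 2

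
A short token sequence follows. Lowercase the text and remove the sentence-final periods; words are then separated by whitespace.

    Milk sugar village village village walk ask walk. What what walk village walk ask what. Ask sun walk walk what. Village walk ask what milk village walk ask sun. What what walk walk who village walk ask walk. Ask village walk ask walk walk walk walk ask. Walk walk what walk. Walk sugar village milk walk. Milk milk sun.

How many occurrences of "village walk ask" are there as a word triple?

6

Scanning the 57 overlapping trigram windows for "village walk ask":
  position 5–7: village walk ask
  position 12–14: village walk ask
  position 21–23: village walk ask
  position 26–28: village walk ask
  position 35–37: village walk ask
  position 40–42: village walk ask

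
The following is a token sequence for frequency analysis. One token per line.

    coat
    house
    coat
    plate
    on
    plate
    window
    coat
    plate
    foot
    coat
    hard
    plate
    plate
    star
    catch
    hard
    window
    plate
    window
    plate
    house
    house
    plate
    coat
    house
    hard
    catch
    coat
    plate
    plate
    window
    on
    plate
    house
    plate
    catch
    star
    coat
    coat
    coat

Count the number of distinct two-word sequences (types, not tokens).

41 tokens → 40 bigram windows in total.
Repeated bigrams (each contributes count−1 duplicates):
  coat plate: 3
  plate window: 3
  coat coat: 2
  coat house: 2
  house plate: 2
  on plate: 2
  plate house: 2
  plate plate: 2
  … (1 more repeated)
11 duplicate windows → 40 − 11 = 29 distinct.

29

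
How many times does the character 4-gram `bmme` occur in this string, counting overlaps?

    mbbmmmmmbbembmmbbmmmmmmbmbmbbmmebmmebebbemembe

Sliding a length-4 window over the 46 characters (43 positions):
  position 29–32: bmme
  position 33–36: bmme

2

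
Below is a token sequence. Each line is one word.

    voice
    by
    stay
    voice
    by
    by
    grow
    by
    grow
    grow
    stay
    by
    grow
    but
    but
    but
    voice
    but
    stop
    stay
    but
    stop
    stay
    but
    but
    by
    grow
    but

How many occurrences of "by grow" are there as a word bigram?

Scanning the 27 overlapping bigram windows for "by grow":
  position 6–7: by grow
  position 8–9: by grow
  position 12–13: by grow
  position 26–27: by grow

4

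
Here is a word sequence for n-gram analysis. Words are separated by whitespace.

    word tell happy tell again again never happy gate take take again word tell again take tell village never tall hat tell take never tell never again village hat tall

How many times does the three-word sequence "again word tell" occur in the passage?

1

Scanning the 28 overlapping trigram windows for "again word tell":
  position 12–14: again word tell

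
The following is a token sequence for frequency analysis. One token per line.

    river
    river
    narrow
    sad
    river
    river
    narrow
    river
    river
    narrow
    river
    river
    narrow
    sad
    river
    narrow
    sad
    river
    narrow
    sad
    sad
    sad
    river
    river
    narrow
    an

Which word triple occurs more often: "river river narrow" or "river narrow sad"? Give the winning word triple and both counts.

"river river narrow" (5 vs 4)

"river river narrow": 5 occurrences
"river narrow sad": 4 occurrences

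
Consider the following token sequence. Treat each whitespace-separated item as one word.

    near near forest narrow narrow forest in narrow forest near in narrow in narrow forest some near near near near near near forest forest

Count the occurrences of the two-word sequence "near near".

6

Scanning the 23 overlapping bigram windows for "near near":
  position 1–2: near near
  position 17–18: near near
  position 18–19: near near
  position 19–20: near near
  position 20–21: near near
  position 21–22: near near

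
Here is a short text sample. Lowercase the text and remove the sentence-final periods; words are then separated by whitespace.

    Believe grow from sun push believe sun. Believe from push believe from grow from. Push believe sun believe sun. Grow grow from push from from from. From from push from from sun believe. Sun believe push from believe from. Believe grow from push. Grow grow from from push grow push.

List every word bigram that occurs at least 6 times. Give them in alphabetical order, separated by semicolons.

from from; from push

Bigram counts meeting the condition (at least 6 times):
  from from: 6
  from push: 6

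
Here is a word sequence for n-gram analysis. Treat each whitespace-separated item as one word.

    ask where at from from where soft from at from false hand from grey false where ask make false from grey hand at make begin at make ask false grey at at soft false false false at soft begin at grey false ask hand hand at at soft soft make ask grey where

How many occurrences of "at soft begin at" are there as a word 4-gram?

Scanning the 50 overlapping 4-gram windows for "at soft begin at":
  position 37–40: at soft begin at

1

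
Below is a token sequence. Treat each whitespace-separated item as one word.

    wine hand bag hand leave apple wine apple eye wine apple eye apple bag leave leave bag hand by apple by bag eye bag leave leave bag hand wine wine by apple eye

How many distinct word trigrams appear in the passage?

33 tokens → 31 trigram windows in total.
Repeated trigrams (each contributes count−1 duplicates):
  bag leave leave: 2
  leave bag hand: 2
  leave leave bag: 2
  wine apple eye: 2
4 duplicate windows → 31 − 4 = 27 distinct.

27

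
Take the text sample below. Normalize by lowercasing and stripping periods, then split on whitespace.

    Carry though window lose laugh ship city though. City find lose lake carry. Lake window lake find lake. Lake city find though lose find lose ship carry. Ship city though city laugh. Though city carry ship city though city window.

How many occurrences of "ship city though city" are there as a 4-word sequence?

3

Scanning the 37 overlapping 4-gram windows for "ship city though city":
  position 6–9: ship city though city
  position 28–31: ship city though city
  position 36–39: ship city though city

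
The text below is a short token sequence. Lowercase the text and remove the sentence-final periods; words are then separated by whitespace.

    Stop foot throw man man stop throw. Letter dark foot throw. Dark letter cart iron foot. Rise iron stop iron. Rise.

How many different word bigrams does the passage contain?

21 tokens → 20 bigram windows in total.
Repeated bigrams (each contributes count−1 duplicates):
  foot throw: 2
1 duplicate windows → 20 − 1 = 19 distinct.

19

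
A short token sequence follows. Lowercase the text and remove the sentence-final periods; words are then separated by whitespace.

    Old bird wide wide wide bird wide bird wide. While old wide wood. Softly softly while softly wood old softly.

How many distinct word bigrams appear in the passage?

20 tokens → 19 bigram windows in total.
Repeated bigrams (each contributes count−1 duplicates):
  bird wide: 3
  wide bird: 2
  wide wide: 2
4 duplicate windows → 19 − 4 = 15 distinct.

15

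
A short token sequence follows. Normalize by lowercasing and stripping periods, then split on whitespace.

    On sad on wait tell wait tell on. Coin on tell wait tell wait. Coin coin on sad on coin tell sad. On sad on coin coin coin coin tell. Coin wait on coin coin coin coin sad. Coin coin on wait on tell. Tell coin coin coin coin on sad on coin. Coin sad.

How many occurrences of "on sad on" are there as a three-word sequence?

Scanning the 53 overlapping trigram windows for "on sad on":
  position 1–3: on sad on
  position 17–19: on sad on
  position 23–25: on sad on
  position 50–52: on sad on

4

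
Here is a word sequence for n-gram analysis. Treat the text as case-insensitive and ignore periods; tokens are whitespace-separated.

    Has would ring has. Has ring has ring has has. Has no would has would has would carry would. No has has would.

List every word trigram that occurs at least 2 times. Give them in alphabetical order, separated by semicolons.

Trigram counts meeting the condition (at least 2 times):
  has ring has: 2
  ring has has: 2
  would has would: 2

has ring has; ring has has; would has would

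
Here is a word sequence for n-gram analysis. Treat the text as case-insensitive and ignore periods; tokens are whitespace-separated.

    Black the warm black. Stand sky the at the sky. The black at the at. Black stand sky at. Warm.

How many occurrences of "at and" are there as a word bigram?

Scanning the 19 overlapping bigram windows for "at and":
  (none found)

0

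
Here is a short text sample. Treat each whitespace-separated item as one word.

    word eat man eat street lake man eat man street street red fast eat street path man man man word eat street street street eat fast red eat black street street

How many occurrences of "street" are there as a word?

9

Scanning the 31 tokens for "street":
  position 5: street
  position 10: street
  position 11: street
  position 15: street
  position 22: street
  position 23: street
  position 24: street
  position 30: street
  position 31: street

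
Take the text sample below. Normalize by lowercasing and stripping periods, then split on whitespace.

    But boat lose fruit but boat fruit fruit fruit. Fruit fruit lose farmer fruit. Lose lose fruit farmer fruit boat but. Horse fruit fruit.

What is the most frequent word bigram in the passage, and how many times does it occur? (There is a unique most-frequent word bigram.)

"fruit fruit", 5 times

Bigram frequencies (highest first):
  fruit fruit: 5
  but boat: 2
  lose fruit: 2
  fruit lose: 2
  farmer fruit: 2
  boat lose: 1
  … (9 more, each ≤ 1)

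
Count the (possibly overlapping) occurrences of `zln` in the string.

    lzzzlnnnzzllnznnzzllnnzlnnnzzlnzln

Sliding a length-3 window over the 34 characters (32 positions):
  position 4–6: zln
  position 23–25: zln
  position 29–31: zln
  position 32–34: zln

4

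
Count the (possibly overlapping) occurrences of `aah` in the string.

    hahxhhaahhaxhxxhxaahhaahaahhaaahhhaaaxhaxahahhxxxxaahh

6

Sliding a length-3 window over the 54 characters (52 positions):
  position 7–9: aah
  position 18–20: aah
  position 22–24: aah
  position 25–27: aah
  position 30–32: aah
  position 51–53: aah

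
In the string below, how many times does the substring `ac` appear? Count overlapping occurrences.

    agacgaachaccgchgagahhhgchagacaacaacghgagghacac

8

Sliding a length-2 window over the 46 characters (45 positions):
  position 3–4: ac
  position 7–8: ac
  position 10–11: ac
  position 28–29: ac
  position 31–32: ac
  position 34–35: ac
  position 43–44: ac
  position 45–46: ac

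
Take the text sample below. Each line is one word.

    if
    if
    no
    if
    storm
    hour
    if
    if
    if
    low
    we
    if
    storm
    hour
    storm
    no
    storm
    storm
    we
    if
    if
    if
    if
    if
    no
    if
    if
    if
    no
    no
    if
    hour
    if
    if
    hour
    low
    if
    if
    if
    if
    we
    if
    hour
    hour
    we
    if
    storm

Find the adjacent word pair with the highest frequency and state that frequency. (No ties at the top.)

Bigram frequencies (highest first):
  if if: 13
  we if: 4
  if no: 3
  no if: 3
  if storm: 3
  if hour: 3
  … (15 more, each ≤ 2)

"if if", 13 times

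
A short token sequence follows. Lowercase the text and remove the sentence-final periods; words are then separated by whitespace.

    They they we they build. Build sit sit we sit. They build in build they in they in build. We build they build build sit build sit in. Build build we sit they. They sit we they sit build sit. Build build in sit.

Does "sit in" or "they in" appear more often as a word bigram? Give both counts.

"sit in": 1 occurrence
"they in": 2 occurrences

"they in" (2 vs 1)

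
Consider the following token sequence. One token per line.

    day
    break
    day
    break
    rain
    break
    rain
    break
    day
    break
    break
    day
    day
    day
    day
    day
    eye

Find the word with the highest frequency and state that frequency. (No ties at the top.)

"day", 8 times

Unigram frequencies (highest first):
  day: 8
  break: 6
  rain: 2
  eye: 1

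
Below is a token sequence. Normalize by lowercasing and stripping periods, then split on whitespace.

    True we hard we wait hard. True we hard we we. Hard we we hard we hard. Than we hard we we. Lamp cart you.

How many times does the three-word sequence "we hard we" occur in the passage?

5

Scanning the 23 overlapping trigram windows for "we hard we":
  position 2–4: we hard we
  position 8–10: we hard we
  position 11–13: we hard we
  position 14–16: we hard we
  position 19–21: we hard we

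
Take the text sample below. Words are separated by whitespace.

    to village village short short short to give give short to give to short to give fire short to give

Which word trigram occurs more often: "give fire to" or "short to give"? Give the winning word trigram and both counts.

"give fire to": 0 occurrences
"short to give": 4 occurrences

"short to give" (4 vs 0)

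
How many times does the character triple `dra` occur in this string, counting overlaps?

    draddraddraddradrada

Sliding a length-3 window over the 20 characters (18 positions):
  position 1–3: dra
  position 5–7: dra
  position 9–11: dra
  position 13–15: dra
  position 16–18: dra

5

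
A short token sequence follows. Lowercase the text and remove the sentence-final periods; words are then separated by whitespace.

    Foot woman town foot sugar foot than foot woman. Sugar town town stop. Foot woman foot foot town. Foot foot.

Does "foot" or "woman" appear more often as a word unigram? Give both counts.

"foot" (9 vs 3)

"foot": 9 occurrences
"woman": 3 occurrences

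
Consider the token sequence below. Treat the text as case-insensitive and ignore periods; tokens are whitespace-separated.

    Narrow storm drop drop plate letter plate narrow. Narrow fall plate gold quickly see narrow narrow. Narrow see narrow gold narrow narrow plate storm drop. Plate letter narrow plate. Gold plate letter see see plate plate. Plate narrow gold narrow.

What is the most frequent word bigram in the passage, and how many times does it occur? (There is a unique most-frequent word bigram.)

"narrow narrow", 4 times

Bigram frequencies (highest first):
  narrow narrow: 4
  plate letter: 3
  storm drop: 2
  drop plate: 2
  plate narrow: 2
  plate gold: 2
  … (19 more, each ≤ 2)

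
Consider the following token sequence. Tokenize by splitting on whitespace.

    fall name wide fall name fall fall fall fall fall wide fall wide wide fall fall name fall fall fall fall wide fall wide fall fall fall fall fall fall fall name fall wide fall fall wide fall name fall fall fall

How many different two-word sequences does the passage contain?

7

42 tokens → 41 bigram windows in total.
Repeated bigrams (each contributes count−1 duplicates):
  fall fall: 17
  wide fall: 7
  fall wide: 6
  fall name: 5
  name fall: 4
34 duplicate windows → 41 − 34 = 7 distinct.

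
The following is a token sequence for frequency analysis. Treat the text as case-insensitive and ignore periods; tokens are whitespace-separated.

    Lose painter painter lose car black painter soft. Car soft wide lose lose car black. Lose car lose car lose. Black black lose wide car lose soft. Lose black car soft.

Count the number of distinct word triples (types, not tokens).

27

31 tokens → 29 trigram windows in total.
Repeated trigrams (each contributes count−1 duplicates):
  lose car black: 2
  lose car lose: 2
2 duplicate windows → 29 − 2 = 27 distinct.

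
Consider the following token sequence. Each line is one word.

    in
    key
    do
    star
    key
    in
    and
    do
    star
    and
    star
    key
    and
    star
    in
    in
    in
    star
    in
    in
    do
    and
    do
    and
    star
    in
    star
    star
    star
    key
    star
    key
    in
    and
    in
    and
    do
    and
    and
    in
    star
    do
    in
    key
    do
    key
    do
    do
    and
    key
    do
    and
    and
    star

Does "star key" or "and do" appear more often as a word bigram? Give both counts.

"star key": 4 occurrences
"and do": 3 occurrences

"star key" (4 vs 3)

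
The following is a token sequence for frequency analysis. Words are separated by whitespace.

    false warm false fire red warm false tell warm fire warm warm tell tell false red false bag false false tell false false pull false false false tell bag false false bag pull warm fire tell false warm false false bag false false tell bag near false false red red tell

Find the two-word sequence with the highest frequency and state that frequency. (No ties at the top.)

Bigram frequencies (highest first):
  false false: 8
  false tell: 4
  warm false: 3
  tell false: 3
  false bag: 3
  bag false: 3
  … (22 more, each ≤ 2)

"false false", 8 times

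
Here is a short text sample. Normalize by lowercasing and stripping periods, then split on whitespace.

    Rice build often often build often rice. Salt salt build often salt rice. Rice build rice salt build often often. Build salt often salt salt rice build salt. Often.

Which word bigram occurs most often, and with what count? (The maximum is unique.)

"build often", 4 times

Bigram frequencies (highest first):
  build often: 4
  rice build: 3
  often often: 2
  often build: 2
  rice salt: 2
  salt salt: 2
  … (8 more, each ≤ 2)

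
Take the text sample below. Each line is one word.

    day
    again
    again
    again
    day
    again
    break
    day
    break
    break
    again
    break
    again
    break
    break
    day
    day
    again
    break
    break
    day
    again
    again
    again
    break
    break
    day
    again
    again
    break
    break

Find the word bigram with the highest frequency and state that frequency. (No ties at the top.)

"again break", 6 times

Bigram frequencies (highest first):
  again break: 6
  day again: 5
  again again: 5
  break break: 5
  break day: 4
  break again: 2
  … (3 more, each ≤ 1)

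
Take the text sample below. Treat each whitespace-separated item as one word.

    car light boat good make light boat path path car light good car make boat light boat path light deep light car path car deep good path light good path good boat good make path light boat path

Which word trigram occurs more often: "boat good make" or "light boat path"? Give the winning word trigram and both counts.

"light boat path" (3 vs 2)

"boat good make": 2 occurrences
"light boat path": 3 occurrences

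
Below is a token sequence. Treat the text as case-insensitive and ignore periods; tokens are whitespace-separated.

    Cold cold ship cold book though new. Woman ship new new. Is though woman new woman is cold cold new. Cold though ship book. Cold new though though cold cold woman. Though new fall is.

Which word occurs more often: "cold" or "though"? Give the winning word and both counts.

"cold" (9 vs 6)

"cold": 9 occurrences
"though": 6 occurrences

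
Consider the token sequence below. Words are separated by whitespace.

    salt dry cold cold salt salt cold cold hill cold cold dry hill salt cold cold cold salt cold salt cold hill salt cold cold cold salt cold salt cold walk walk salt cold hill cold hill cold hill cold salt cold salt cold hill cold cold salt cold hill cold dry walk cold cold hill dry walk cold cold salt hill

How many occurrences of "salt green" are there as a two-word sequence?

Scanning the 61 overlapping bigram windows for "salt green":
  (none found)

0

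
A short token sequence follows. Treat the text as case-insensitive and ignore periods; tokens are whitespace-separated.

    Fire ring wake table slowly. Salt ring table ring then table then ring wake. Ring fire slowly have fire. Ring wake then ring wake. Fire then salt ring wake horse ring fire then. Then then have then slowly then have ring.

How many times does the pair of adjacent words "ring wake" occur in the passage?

5

Scanning the 40 overlapping bigram windows for "ring wake":
  position 2–3: ring wake
  position 13–14: ring wake
  position 20–21: ring wake
  position 23–24: ring wake
  position 28–29: ring wake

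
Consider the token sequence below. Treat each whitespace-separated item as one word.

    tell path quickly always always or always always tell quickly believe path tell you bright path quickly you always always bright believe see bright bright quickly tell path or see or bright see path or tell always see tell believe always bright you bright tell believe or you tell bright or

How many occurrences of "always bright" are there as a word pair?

2

Scanning the 50 overlapping bigram windows for "always bright":
  position 20–21: always bright
  position 41–42: always bright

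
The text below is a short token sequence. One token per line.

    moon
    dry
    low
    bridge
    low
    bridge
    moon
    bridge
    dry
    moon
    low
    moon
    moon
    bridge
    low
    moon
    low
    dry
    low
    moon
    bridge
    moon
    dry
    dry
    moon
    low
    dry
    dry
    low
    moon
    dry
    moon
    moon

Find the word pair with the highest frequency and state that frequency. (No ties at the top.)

"low moon", 4 times

Bigram frequencies (highest first):
  low moon: 4
  moon dry: 3
  dry low: 3
  moon bridge: 3
  dry moon: 3
  moon low: 3
  … (7 more, each ≤ 2)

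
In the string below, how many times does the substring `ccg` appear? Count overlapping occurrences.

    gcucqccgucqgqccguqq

Sliding a length-3 window over the 19 characters (17 positions):
  position 6–8: ccg
  position 14–16: ccg

2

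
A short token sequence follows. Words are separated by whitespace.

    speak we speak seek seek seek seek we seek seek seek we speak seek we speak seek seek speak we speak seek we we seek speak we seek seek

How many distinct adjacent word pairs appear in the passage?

29 tokens → 28 bigram windows in total.
Repeated bigrams (each contributes count−1 duplicates):
  seek seek: 7
  seek we: 4
  speak seek: 4
  we speak: 4
  speak we: 3
  we seek: 3
  seek speak: 2
20 duplicate windows → 28 − 20 = 8 distinct.

8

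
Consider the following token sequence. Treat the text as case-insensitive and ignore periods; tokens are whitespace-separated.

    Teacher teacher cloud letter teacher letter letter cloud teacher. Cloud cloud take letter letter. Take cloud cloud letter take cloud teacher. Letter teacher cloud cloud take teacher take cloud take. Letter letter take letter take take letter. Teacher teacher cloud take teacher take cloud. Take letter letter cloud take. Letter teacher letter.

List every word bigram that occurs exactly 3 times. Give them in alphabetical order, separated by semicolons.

Bigram counts meeting the condition (exactly 3 times):
  cloud cloud: 3
  teacher letter: 3

cloud cloud; teacher letter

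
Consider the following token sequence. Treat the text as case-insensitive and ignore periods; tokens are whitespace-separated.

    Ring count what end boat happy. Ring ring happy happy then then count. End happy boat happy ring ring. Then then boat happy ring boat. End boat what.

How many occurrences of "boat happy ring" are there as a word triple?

3

Scanning the 26 overlapping trigram windows for "boat happy ring":
  position 5–7: boat happy ring
  position 16–18: boat happy ring
  position 22–24: boat happy ring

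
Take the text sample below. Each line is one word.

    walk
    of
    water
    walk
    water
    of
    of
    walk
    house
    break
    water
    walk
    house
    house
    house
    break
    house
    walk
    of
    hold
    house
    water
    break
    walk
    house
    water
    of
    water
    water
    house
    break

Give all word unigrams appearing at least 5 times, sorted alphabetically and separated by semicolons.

Unigram counts meeting the condition (at least 5 times):
  house: 8
  of: 5
  walk: 6
  water: 7

house; of; walk; water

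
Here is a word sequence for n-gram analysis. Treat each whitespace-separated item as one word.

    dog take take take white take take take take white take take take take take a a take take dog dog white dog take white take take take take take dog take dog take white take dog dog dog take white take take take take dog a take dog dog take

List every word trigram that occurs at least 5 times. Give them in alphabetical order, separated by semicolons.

take take take; take white take

Trigram counts meeting the condition (at least 5 times):
  take take take: 11
  take white take: 5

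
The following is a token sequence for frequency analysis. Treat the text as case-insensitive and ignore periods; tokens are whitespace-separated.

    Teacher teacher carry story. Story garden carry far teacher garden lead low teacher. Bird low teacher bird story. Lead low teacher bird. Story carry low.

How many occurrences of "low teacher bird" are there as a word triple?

3

Scanning the 23 overlapping trigram windows for "low teacher bird":
  position 12–14: low teacher bird
  position 15–17: low teacher bird
  position 20–22: low teacher bird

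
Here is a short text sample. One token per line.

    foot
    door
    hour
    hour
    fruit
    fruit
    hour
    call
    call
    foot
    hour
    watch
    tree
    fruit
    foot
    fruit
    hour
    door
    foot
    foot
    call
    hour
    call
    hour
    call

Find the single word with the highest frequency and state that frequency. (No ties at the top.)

Unigram frequencies (highest first):
  hour: 7
  foot: 5
  call: 5
  fruit: 4
  door: 2
  watch: 1
  … (1 more, each ≤ 1)

"hour", 7 times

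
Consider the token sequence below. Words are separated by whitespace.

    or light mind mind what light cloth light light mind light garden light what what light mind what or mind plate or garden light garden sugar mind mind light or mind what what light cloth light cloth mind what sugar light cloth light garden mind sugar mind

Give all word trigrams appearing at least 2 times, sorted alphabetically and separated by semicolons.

light cloth light; what light cloth; what what light

Trigram counts meeting the condition (at least 2 times):
  light cloth light: 3
  what light cloth: 2
  what what light: 2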